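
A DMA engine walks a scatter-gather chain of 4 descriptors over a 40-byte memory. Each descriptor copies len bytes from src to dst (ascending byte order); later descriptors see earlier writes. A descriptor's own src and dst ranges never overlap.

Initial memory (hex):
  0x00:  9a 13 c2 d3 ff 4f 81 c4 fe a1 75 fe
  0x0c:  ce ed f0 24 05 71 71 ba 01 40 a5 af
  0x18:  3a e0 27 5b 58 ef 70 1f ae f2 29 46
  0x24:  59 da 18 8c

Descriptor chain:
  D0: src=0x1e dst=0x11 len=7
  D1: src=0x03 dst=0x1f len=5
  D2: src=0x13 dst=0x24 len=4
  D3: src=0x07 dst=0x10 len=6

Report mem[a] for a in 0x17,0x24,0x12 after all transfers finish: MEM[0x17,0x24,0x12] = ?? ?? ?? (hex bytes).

MEM[0x17,0x24,0x12] = 59 ae a1

D0: mem[0x11..0x17] <- [70 1f ae f2 29 46 59]
D1: mem[0x1f..0x23] <- [d3 ff 4f 81 c4]
D2: mem[0x24..0x27] <- [ae f2 29 46]
D3: mem[0x10..0x15] <- [c4 fe a1 75 fe ce]
query mem[0x17]=0x59, mem[0x24]=0xae, mem[0x12]=0xa1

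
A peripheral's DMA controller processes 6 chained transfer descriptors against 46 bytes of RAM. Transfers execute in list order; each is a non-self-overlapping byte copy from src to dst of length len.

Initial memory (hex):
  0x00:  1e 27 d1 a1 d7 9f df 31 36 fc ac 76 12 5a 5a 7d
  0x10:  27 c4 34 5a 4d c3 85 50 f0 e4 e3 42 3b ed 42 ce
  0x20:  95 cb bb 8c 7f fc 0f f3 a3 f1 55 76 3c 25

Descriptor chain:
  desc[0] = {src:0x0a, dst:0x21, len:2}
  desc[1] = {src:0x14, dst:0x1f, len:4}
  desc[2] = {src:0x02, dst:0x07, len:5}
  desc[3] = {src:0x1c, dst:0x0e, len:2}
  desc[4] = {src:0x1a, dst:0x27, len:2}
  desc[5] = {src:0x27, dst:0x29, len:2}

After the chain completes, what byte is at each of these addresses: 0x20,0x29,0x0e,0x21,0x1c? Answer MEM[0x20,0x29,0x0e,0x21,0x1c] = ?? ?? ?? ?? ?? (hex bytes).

MEM[0x20,0x29,0x0e,0x21,0x1c] = c3 e3 3b 85 3b

  after D0: wrote 2B at 0x21 = ac76
  after D1: wrote 4B at 0x1f = 4dc38550
  after D2: wrote 5B at 0x07 = d1a1d79fdf
  after D3: wrote 2B at 0x0e = 3bed
  after D4: wrote 2B at 0x27 = e342
  after D5: wrote 2B at 0x29 = e342
query mem[0x20]=0xc3, mem[0x29]=0xe3, mem[0x0e]=0x3b, mem[0x21]=0x85, mem[0x1c]=0x3b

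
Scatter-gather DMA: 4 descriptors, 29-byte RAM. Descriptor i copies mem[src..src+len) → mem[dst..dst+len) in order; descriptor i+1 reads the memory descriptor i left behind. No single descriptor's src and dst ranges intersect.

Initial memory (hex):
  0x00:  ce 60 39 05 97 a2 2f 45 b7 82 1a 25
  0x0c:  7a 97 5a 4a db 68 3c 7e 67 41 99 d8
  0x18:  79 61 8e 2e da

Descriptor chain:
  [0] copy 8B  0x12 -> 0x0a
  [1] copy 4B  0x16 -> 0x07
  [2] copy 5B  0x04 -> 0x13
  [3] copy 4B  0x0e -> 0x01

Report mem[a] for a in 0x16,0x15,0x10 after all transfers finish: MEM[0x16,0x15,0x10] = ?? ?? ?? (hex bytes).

D0: mem[0x0a..0x11] <- [3c 7e 67 41 99 d8 79 61]
D1: mem[0x07..0x0a] <- [99 d8 79 61]
D2: mem[0x13..0x17] <- [97 a2 2f 99 d8]
D3: mem[0x01..0x04] <- [99 d8 79 61]
query mem[0x16]=0x99, mem[0x15]=0x2f, mem[0x10]=0x79

MEM[0x16,0x15,0x10] = 99 2f 79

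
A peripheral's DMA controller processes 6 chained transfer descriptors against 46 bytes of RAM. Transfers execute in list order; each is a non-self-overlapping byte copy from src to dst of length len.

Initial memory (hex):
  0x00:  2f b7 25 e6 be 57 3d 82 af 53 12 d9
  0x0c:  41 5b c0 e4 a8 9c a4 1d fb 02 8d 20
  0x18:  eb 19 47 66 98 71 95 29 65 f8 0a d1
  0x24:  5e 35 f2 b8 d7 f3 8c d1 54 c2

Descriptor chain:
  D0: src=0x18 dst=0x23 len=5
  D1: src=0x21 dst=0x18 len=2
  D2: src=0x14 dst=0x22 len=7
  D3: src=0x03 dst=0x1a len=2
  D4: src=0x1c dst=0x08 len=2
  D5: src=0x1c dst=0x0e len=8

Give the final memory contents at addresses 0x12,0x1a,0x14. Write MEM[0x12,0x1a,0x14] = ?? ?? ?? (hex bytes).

#0 dst[0x23+5] := {0xeb,0x19,0x47,0x66,0x98}
#1 dst[0x18+2] := {0xf8,0x0a}
#2 dst[0x22+7] := {0xfb,0x02,0x8d,0x20,0xf8,0x0a,0x47}
#3 dst[0x1a+2] := {0xe6,0xbe}
#4 dst[0x08+2] := {0x98,0x71}
#5 dst[0x0e+8] := {0x98,0x71,0x95,0x29,0x65,0xf8,0xfb,0x02}
query mem[0x12]=0x65, mem[0x1a]=0xe6, mem[0x14]=0xfb

MEM[0x12,0x1a,0x14] = 65 e6 fb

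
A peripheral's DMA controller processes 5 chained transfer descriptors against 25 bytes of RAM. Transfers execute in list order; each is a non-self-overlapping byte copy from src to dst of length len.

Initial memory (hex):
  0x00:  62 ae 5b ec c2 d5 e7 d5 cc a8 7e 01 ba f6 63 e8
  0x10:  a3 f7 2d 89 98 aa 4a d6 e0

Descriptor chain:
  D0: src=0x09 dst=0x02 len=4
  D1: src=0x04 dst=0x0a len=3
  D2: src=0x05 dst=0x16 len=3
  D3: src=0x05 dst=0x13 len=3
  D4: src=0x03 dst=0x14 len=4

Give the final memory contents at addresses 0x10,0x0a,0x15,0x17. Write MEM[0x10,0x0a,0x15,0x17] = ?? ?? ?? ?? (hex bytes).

MEM[0x10,0x0a,0x15,0x17] = a3 01 01 e7

[0] 0x09->0x02 len=4 : a8 7e 01 ba
[1] 0x04->0x0a len=3 : 01 ba e7
[2] 0x05->0x16 len=3 : ba e7 d5
[3] 0x05->0x13 len=3 : ba e7 d5
[4] 0x03->0x14 len=4 : 7e 01 ba e7
query mem[0x10]=0xa3, mem[0x0a]=0x01, mem[0x15]=0x01, mem[0x17]=0xe7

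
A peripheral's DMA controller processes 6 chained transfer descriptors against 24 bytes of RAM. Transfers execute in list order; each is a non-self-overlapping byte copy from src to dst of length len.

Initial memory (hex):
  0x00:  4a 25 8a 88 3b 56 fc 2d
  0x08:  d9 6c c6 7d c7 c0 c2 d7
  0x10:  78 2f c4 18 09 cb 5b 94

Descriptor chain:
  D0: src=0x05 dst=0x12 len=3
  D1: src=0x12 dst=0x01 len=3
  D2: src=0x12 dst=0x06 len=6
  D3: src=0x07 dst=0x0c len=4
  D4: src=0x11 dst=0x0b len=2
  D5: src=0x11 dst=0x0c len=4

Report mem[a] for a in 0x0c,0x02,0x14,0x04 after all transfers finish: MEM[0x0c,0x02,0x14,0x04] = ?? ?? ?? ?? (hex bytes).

MEM[0x0c,0x02,0x14,0x04] = 2f fc 2d 3b

[0] 0x05->0x12 len=3 : 56 fc 2d
[1] 0x12->0x01 len=3 : 56 fc 2d
[2] 0x12->0x06 len=6 : 56 fc 2d cb 5b 94
[3] 0x07->0x0c len=4 : fc 2d cb 5b
[4] 0x11->0x0b len=2 : 2f 56
[5] 0x11->0x0c len=4 : 2f 56 fc 2d
query mem[0x0c]=0x2f, mem[0x02]=0xfc, mem[0x14]=0x2d, mem[0x04]=0x3b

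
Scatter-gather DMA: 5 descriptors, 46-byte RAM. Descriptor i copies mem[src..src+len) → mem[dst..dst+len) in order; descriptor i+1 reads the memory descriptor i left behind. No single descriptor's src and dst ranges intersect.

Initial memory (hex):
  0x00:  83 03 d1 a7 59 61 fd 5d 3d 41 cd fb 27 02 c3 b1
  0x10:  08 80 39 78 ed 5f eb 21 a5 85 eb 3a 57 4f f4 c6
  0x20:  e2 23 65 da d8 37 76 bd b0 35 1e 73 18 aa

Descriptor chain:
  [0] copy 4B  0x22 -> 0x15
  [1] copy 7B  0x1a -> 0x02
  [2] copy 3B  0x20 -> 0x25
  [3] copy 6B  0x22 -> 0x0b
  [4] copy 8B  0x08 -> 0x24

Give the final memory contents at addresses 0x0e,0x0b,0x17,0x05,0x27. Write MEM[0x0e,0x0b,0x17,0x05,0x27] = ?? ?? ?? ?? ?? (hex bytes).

D0: mem[0x15..0x18] <- [65 da d8 37]
D1: mem[0x02..0x08] <- [eb 3a 57 4f f4 c6 e2]
D2: mem[0x25..0x27] <- [e2 23 65]
D3: mem[0x0b..0x10] <- [65 da d8 e2 23 65]
D4: mem[0x24..0x2b] <- [e2 41 cd 65 da d8 e2 23]
query mem[0x0e]=0xe2, mem[0x0b]=0x65, mem[0x17]=0xd8, mem[0x05]=0x4f, mem[0x27]=0x65

MEM[0x0e,0x0b,0x17,0x05,0x27] = e2 65 d8 4f 65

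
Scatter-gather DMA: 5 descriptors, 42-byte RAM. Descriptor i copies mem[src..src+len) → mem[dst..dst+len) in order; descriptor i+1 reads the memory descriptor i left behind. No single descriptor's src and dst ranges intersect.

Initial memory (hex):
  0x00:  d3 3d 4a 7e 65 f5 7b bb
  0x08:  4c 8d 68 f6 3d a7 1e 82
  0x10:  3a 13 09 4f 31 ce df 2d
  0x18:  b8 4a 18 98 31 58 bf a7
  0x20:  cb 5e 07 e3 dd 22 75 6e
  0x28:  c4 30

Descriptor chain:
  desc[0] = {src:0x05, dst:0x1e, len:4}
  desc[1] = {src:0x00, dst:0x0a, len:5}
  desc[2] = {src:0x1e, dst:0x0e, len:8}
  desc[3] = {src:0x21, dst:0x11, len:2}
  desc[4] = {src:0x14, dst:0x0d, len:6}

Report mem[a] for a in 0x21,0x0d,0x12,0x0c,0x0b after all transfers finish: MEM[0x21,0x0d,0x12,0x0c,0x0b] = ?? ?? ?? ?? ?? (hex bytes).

MEM[0x21,0x0d,0x12,0x0c,0x0b] = 4c dd 4a 4a 3d

[0] 0x05->0x1e len=4 : f5 7b bb 4c
[1] 0x00->0x0a len=5 : d3 3d 4a 7e 65
[2] 0x1e->0x0e len=8 : f5 7b bb 4c 07 e3 dd 22
[3] 0x21->0x11 len=2 : 4c 07
[4] 0x14->0x0d len=6 : dd 22 df 2d b8 4a
query mem[0x21]=0x4c, mem[0x0d]=0xdd, mem[0x12]=0x4a, mem[0x0c]=0x4a, mem[0x0b]=0x3d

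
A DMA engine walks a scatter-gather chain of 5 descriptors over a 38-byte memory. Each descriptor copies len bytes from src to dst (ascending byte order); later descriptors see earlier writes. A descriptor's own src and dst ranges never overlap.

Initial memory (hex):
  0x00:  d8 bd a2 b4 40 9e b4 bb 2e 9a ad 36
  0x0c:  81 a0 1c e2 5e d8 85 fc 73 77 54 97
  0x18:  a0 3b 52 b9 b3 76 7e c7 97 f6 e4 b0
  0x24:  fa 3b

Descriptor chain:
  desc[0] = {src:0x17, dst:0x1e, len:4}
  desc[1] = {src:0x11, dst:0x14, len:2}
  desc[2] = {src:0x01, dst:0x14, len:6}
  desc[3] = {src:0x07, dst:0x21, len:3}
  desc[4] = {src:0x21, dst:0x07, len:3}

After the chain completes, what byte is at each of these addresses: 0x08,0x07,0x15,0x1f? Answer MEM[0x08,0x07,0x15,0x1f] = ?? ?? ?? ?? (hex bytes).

MEM[0x08,0x07,0x15,0x1f] = 2e bb a2 a0

D0: mem[0x1e..0x21] <- [97 a0 3b 52]
D1: mem[0x14..0x15] <- [d8 85]
D2: mem[0x14..0x19] <- [bd a2 b4 40 9e b4]
D3: mem[0x21..0x23] <- [bb 2e 9a]
D4: mem[0x07..0x09] <- [bb 2e 9a]
query mem[0x08]=0x2e, mem[0x07]=0xbb, mem[0x15]=0xa2, mem[0x1f]=0xa0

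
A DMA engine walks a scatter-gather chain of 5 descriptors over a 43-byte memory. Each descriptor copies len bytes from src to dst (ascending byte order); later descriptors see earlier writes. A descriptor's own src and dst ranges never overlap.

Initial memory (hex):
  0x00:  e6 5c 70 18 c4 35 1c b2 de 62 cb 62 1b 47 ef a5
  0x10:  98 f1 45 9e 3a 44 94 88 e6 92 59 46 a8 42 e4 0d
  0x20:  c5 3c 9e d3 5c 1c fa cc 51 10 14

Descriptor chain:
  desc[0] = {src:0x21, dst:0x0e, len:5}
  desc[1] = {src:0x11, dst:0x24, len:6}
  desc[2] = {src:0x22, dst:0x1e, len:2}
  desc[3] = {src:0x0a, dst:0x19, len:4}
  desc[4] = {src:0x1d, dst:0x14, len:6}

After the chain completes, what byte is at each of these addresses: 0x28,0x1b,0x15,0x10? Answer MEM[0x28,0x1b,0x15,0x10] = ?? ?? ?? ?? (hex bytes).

D0: mem[0x0e..0x12] <- [3c 9e d3 5c 1c]
D1: mem[0x24..0x29] <- [5c 1c 9e 3a 44 94]
D2: mem[0x1e..0x1f] <- [9e d3]
D3: mem[0x19..0x1c] <- [cb 62 1b 47]
D4: mem[0x14..0x19] <- [42 9e d3 c5 3c 9e]
query mem[0x28]=0x44, mem[0x1b]=0x1b, mem[0x15]=0x9e, mem[0x10]=0xd3

MEM[0x28,0x1b,0x15,0x10] = 44 1b 9e d3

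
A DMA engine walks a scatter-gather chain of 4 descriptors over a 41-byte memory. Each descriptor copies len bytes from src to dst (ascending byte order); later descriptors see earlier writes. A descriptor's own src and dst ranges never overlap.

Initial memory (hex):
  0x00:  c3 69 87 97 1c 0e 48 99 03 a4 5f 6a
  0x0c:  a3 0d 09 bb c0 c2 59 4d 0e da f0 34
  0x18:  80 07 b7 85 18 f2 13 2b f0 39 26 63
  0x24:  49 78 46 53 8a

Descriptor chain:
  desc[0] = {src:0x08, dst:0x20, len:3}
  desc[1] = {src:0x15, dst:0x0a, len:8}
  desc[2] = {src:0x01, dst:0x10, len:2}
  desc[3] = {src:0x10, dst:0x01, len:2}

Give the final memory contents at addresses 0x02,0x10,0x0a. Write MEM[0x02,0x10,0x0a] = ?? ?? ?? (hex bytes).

MEM[0x02,0x10,0x0a] = 87 69 da

[0] 0x08->0x20 len=3 : 03 a4 5f
[1] 0x15->0x0a len=8 : da f0 34 80 07 b7 85 18
[2] 0x01->0x10 len=2 : 69 87
[3] 0x10->0x01 len=2 : 69 87
query mem[0x02]=0x87, mem[0x10]=0x69, mem[0x0a]=0xda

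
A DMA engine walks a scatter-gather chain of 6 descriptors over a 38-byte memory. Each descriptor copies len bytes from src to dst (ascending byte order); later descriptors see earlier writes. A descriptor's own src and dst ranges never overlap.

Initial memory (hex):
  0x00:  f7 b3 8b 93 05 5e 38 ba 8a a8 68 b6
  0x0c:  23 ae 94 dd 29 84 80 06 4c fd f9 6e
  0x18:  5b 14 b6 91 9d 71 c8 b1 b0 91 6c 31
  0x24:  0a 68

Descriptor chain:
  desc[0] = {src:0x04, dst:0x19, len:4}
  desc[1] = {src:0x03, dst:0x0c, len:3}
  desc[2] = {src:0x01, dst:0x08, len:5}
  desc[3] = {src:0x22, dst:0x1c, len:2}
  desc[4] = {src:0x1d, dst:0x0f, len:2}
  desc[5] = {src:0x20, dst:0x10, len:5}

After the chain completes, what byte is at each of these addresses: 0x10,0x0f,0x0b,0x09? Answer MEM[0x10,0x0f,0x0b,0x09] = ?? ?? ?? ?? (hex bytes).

MEM[0x10,0x0f,0x0b,0x09] = b0 31 05 8b

  after D0: wrote 4B at 0x19 = 055e38ba
  after D1: wrote 3B at 0x0c = 93055e
  after D2: wrote 5B at 0x08 = b38b93055e
  after D3: wrote 2B at 0x1c = 6c31
  after D4: wrote 2B at 0x0f = 31c8
  after D5: wrote 5B at 0x10 = b0916c310a
query mem[0x10]=0xb0, mem[0x0f]=0x31, mem[0x0b]=0x05, mem[0x09]=0x8b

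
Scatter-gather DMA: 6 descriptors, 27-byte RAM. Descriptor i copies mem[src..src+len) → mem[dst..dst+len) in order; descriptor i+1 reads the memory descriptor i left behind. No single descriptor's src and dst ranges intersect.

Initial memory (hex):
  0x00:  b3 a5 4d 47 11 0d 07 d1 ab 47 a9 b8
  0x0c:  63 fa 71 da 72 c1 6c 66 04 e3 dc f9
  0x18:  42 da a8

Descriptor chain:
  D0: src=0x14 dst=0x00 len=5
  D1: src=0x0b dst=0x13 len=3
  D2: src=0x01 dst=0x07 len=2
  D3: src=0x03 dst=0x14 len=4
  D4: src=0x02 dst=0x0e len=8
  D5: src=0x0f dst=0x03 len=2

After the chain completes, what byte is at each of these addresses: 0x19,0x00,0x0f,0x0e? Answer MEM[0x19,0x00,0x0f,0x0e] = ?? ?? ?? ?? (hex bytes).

MEM[0x19,0x00,0x0f,0x0e] = da 04 f9 dc

#0 dst[0x00+5] := {0x04,0xe3,0xdc,0xf9,0x42}
#1 dst[0x13+3] := {0xb8,0x63,0xfa}
#2 dst[0x07+2] := {0xe3,0xdc}
#3 dst[0x14+4] := {0xf9,0x42,0x0d,0x07}
#4 dst[0x0e+8] := {0xdc,0xf9,0x42,0x0d,0x07,0xe3,0xdc,0x47}
#5 dst[0x03+2] := {0xf9,0x42}
query mem[0x19]=0xda, mem[0x00]=0x04, mem[0x0f]=0xf9, mem[0x0e]=0xdc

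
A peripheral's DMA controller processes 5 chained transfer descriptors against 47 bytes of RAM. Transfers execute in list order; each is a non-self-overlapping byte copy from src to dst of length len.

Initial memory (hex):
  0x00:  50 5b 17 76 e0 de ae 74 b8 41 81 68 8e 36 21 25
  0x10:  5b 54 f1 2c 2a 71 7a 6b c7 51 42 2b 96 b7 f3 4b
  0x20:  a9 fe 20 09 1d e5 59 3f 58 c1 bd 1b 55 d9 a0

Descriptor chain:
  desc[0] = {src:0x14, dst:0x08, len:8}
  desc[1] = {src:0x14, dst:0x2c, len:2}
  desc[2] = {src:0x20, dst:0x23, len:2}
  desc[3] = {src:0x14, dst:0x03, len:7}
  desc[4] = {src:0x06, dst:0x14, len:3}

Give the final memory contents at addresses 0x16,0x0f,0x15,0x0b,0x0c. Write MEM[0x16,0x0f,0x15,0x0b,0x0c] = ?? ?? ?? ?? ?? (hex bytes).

MEM[0x16,0x0f,0x15,0x0b,0x0c] = 51 2b c7 6b c7

  after D0: wrote 8B at 0x08 = 2a717a6bc751422b
  after D1: wrote 2B at 0x2c = 2a71
  after D2: wrote 2B at 0x23 = a9fe
  after D3: wrote 7B at 0x03 = 2a717a6bc75142
  after D4: wrote 3B at 0x14 = 6bc751
query mem[0x16]=0x51, mem[0x0f]=0x2b, mem[0x15]=0xc7, mem[0x0b]=0x6b, mem[0x0c]=0xc7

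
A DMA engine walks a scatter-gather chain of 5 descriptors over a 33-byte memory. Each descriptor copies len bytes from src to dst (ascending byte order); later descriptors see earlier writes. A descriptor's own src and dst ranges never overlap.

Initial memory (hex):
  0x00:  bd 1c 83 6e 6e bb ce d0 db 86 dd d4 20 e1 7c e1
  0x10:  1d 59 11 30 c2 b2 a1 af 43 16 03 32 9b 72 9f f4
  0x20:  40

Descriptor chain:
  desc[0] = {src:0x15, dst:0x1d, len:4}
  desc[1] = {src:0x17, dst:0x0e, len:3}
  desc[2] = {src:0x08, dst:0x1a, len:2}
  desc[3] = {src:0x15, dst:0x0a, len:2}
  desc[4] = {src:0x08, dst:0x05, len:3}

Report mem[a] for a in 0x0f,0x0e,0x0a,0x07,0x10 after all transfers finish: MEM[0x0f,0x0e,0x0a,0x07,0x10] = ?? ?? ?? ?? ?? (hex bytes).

#0 dst[0x1d+4] := {0xb2,0xa1,0xaf,0x43}
#1 dst[0x0e+3] := {0xaf,0x43,0x16}
#2 dst[0x1a+2] := {0xdb,0x86}
#3 dst[0x0a+2] := {0xb2,0xa1}
#4 dst[0x05+3] := {0xdb,0x86,0xb2}
query mem[0x0f]=0x43, mem[0x0e]=0xaf, mem[0x0a]=0xb2, mem[0x07]=0xb2, mem[0x10]=0x16

MEM[0x0f,0x0e,0x0a,0x07,0x10] = 43 af b2 b2 16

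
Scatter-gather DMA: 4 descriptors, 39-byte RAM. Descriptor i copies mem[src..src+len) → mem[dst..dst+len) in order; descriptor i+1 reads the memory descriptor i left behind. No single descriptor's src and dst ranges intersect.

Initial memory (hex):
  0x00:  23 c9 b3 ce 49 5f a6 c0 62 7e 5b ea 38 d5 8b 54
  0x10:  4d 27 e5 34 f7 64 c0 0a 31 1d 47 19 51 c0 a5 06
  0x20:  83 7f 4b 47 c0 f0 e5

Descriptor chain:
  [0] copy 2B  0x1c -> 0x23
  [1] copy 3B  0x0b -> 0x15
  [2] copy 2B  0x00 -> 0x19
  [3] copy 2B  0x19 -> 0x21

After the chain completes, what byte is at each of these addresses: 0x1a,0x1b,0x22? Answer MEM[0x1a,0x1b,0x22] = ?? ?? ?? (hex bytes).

MEM[0x1a,0x1b,0x22] = c9 19 c9

D0: mem[0x23..0x24] <- [51 c0]
D1: mem[0x15..0x17] <- [ea 38 d5]
D2: mem[0x19..0x1a] <- [23 c9]
D3: mem[0x21..0x22] <- [23 c9]
query mem[0x1a]=0xc9, mem[0x1b]=0x19, mem[0x22]=0xc9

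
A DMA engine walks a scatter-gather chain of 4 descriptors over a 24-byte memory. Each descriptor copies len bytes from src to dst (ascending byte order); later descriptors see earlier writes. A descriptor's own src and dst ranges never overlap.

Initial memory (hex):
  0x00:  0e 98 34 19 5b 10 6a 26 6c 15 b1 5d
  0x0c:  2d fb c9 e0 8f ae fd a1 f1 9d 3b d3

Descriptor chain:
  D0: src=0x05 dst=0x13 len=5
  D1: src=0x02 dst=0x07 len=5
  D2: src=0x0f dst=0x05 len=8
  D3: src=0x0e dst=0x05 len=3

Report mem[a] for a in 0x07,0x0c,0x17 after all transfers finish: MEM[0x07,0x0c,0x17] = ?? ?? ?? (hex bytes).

MEM[0x07,0x0c,0x17] = 8f 6c 15

D0: mem[0x13..0x17] <- [10 6a 26 6c 15]
D1: mem[0x07..0x0b] <- [34 19 5b 10 6a]
D2: mem[0x05..0x0c] <- [e0 8f ae fd 10 6a 26 6c]
D3: mem[0x05..0x07] <- [c9 e0 8f]
query mem[0x07]=0x8f, mem[0x0c]=0x6c, mem[0x17]=0x15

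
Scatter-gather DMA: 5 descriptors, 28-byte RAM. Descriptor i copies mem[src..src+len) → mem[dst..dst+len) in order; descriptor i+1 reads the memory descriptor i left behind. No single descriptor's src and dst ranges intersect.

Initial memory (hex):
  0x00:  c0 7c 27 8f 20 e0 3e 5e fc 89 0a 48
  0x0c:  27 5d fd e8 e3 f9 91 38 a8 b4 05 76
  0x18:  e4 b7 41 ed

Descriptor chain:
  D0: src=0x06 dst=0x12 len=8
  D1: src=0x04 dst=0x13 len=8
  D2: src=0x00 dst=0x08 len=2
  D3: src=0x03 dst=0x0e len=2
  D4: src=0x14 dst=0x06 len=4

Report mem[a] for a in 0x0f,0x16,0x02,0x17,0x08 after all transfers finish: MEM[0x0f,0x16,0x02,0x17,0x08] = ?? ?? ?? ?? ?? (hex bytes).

MEM[0x0f,0x16,0x02,0x17,0x08] = 20 5e 27 fc 5e

[0] 0x06->0x12 len=8 : 3e 5e fc 89 0a 48 27 5d
[1] 0x04->0x13 len=8 : 20 e0 3e 5e fc 89 0a 48
[2] 0x00->0x08 len=2 : c0 7c
[3] 0x03->0x0e len=2 : 8f 20
[4] 0x14->0x06 len=4 : e0 3e 5e fc
query mem[0x0f]=0x20, mem[0x16]=0x5e, mem[0x02]=0x27, mem[0x17]=0xfc, mem[0x08]=0x5e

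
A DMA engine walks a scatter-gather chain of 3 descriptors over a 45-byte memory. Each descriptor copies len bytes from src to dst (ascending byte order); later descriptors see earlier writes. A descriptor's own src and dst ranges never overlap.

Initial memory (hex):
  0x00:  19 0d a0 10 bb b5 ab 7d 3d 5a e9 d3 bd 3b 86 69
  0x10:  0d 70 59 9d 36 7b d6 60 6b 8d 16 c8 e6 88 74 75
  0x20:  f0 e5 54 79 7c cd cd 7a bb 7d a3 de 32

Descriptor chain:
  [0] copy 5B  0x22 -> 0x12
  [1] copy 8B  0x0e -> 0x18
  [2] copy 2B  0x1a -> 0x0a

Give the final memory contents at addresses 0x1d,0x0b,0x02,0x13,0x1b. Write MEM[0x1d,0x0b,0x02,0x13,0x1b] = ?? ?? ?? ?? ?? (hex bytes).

  after D0: wrote 5B at 0x12 = 54797ccdcd
  after D1: wrote 8B at 0x18 = 86690d7054797ccd
  after D2: wrote 2B at 0x0a = 0d70
query mem[0x1d]=0x79, mem[0x0b]=0x70, mem[0x02]=0xa0, mem[0x13]=0x79, mem[0x1b]=0x70

MEM[0x1d,0x0b,0x02,0x13,0x1b] = 79 70 a0 79 70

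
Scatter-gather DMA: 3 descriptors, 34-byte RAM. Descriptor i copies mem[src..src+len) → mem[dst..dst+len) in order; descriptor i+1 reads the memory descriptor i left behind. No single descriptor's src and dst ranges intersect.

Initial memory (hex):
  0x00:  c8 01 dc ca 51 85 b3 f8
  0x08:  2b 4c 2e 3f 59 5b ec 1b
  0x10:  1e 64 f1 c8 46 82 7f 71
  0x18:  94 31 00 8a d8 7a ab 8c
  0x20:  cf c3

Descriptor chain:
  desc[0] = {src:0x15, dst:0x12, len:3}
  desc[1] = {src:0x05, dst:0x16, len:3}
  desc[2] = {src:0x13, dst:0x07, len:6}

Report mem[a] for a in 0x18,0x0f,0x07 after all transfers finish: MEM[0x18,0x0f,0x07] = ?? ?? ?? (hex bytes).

MEM[0x18,0x0f,0x07] = f8 1b 7f

#0 dst[0x12+3] := {0x82,0x7f,0x71}
#1 dst[0x16+3] := {0x85,0xb3,0xf8}
#2 dst[0x07+6] := {0x7f,0x71,0x82,0x85,0xb3,0xf8}
query mem[0x18]=0xf8, mem[0x0f]=0x1b, mem[0x07]=0x7f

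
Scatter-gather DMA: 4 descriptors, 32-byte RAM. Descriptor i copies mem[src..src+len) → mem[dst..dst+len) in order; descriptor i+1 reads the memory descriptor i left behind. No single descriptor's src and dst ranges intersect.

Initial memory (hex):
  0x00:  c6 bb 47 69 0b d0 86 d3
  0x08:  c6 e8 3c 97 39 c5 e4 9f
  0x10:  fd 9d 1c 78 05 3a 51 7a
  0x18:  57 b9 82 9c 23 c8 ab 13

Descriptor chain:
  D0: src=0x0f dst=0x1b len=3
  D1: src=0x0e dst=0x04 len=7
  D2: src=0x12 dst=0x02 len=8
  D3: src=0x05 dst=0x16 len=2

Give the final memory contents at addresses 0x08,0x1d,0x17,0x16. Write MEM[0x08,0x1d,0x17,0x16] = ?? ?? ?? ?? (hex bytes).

D0: mem[0x1b..0x1d] <- [9f fd 9d]
D1: mem[0x04..0x0a] <- [e4 9f fd 9d 1c 78 05]
D2: mem[0x02..0x09] <- [1c 78 05 3a 51 7a 57 b9]
D3: mem[0x16..0x17] <- [3a 51]
query mem[0x08]=0x57, mem[0x1d]=0x9d, mem[0x17]=0x51, mem[0x16]=0x3a

MEM[0x08,0x1d,0x17,0x16] = 57 9d 51 3a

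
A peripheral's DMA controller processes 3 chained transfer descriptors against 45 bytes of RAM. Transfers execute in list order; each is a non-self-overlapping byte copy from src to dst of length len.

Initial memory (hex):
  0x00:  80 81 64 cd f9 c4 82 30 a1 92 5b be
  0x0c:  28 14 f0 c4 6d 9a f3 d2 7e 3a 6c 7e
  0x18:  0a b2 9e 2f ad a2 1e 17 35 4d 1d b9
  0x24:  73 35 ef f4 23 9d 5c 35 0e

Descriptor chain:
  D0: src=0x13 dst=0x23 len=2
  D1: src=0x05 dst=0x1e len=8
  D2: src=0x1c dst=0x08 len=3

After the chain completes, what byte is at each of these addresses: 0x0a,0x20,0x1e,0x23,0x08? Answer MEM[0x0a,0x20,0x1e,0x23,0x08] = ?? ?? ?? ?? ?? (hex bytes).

MEM[0x0a,0x20,0x1e,0x23,0x08] = c4 30 c4 5b ad

D0: mem[0x23..0x24] <- [d2 7e]
D1: mem[0x1e..0x25] <- [c4 82 30 a1 92 5b be 28]
D2: mem[0x08..0x0a] <- [ad a2 c4]
query mem[0x0a]=0xc4, mem[0x20]=0x30, mem[0x1e]=0xc4, mem[0x23]=0x5b, mem[0x08]=0xad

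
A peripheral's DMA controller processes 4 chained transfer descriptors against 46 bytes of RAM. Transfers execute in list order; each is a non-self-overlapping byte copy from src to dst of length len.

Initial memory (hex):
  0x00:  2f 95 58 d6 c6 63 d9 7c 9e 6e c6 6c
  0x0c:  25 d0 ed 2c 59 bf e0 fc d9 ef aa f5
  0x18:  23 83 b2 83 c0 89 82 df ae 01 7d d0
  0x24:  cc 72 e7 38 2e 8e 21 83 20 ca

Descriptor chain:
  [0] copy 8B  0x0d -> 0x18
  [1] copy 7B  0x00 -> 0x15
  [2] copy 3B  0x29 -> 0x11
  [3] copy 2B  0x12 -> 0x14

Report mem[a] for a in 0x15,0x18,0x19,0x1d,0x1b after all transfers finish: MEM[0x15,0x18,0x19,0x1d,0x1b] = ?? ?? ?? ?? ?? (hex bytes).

MEM[0x15,0x18,0x19,0x1d,0x1b] = 83 d6 c6 e0 d9

  after D0: wrote 8B at 0x18 = d0ed2c59bfe0fcd9
  after D1: wrote 7B at 0x15 = 2f9558d6c663d9
  after D2: wrote 3B at 0x11 = 8e2183
  after D3: wrote 2B at 0x14 = 2183
query mem[0x15]=0x83, mem[0x18]=0xd6, mem[0x19]=0xc6, mem[0x1d]=0xe0, mem[0x1b]=0xd9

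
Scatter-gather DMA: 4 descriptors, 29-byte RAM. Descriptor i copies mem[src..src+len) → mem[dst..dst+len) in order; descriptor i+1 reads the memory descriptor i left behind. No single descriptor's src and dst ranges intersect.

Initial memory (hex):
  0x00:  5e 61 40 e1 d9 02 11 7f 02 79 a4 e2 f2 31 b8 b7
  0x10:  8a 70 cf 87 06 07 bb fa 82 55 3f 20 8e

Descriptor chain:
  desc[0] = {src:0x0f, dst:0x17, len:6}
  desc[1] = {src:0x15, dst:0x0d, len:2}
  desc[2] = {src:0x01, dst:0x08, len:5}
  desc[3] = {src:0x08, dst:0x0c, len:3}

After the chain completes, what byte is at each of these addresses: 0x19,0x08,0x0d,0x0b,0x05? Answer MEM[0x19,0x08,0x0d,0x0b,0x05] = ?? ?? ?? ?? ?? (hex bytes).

D0: mem[0x17..0x1c] <- [b7 8a 70 cf 87 06]
D1: mem[0x0d..0x0e] <- [07 bb]
D2: mem[0x08..0x0c] <- [61 40 e1 d9 02]
D3: mem[0x0c..0x0e] <- [61 40 e1]
query mem[0x19]=0x70, mem[0x08]=0x61, mem[0x0d]=0x40, mem[0x0b]=0xd9, mem[0x05]=0x02

MEM[0x19,0x08,0x0d,0x0b,0x05] = 70 61 40 d9 02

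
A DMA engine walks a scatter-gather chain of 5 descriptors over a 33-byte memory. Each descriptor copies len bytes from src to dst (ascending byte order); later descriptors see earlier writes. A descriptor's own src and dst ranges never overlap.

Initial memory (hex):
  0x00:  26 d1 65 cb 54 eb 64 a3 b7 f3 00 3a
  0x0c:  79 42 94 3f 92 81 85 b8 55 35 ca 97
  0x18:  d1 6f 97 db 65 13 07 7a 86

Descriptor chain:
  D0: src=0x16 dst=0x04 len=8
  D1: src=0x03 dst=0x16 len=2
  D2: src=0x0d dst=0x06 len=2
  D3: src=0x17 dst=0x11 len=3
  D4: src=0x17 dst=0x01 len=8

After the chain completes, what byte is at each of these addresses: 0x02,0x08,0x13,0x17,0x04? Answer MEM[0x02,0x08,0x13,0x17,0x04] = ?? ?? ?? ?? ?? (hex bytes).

[0] 0x16->0x04 len=8 : ca 97 d1 6f 97 db 65 13
[1] 0x03->0x16 len=2 : cb ca
[2] 0x0d->0x06 len=2 : 42 94
[3] 0x17->0x11 len=3 : ca d1 6f
[4] 0x17->0x01 len=8 : ca d1 6f 97 db 65 13 07
query mem[0x02]=0xd1, mem[0x08]=0x07, mem[0x13]=0x6f, mem[0x17]=0xca, mem[0x04]=0x97

MEM[0x02,0x08,0x13,0x17,0x04] = d1 07 6f ca 97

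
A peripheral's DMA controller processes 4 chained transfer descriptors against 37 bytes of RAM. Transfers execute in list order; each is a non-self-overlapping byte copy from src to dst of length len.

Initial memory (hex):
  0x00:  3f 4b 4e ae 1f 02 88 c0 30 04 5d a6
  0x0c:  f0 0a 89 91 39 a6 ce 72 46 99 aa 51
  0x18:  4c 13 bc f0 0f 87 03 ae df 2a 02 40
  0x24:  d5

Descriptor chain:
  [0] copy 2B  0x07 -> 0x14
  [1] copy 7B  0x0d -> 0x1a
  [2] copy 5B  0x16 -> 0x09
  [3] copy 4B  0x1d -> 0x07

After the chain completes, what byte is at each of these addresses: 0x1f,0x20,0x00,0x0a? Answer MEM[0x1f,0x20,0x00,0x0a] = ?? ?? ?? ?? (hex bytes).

MEM[0x1f,0x20,0x00,0x0a] = ce 72 3f 72

#0 dst[0x14+2] := {0xc0,0x30}
#1 dst[0x1a+7] := {0x0a,0x89,0x91,0x39,0xa6,0xce,0x72}
#2 dst[0x09+5] := {0xaa,0x51,0x4c,0x13,0x0a}
#3 dst[0x07+4] := {0x39,0xa6,0xce,0x72}
query mem[0x1f]=0xce, mem[0x20]=0x72, mem[0x00]=0x3f, mem[0x0a]=0x72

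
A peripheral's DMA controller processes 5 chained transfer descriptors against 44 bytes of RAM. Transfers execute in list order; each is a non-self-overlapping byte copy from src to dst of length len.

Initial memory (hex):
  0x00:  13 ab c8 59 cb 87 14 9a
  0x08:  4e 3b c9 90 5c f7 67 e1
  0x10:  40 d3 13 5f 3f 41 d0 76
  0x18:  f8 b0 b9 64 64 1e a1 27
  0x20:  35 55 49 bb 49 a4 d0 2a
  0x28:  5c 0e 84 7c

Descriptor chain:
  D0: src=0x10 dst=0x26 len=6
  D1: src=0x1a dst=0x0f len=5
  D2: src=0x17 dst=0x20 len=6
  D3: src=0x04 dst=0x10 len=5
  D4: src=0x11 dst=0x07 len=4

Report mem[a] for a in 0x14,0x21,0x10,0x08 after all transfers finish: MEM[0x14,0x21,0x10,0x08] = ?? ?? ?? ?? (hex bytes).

MEM[0x14,0x21,0x10,0x08] = 4e f8 cb 14

  after D0: wrote 6B at 0x26 = 40d3135f3f41
  after D1: wrote 5B at 0x0f = b964641ea1
  after D2: wrote 6B at 0x20 = 76f8b0b96464
  after D3: wrote 5B at 0x10 = cb87149a4e
  after D4: wrote 4B at 0x07 = 87149a4e
query mem[0x14]=0x4e, mem[0x21]=0xf8, mem[0x10]=0xcb, mem[0x08]=0x14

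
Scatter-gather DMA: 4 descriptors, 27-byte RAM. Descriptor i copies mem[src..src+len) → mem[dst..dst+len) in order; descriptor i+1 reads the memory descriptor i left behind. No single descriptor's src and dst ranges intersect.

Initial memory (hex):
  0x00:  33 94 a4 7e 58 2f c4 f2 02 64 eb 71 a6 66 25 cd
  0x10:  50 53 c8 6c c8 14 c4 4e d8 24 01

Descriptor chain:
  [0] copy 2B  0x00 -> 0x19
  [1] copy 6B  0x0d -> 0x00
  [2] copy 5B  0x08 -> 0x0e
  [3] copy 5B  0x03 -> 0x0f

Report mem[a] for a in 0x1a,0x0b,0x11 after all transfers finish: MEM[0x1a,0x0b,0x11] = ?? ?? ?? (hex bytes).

D0: mem[0x19..0x1a] <- [33 94]
D1: mem[0x00..0x05] <- [66 25 cd 50 53 c8]
D2: mem[0x0e..0x12] <- [02 64 eb 71 a6]
D3: mem[0x0f..0x13] <- [50 53 c8 c4 f2]
query mem[0x1a]=0x94, mem[0x0b]=0x71, mem[0x11]=0xc8

MEM[0x1a,0x0b,0x11] = 94 71 c8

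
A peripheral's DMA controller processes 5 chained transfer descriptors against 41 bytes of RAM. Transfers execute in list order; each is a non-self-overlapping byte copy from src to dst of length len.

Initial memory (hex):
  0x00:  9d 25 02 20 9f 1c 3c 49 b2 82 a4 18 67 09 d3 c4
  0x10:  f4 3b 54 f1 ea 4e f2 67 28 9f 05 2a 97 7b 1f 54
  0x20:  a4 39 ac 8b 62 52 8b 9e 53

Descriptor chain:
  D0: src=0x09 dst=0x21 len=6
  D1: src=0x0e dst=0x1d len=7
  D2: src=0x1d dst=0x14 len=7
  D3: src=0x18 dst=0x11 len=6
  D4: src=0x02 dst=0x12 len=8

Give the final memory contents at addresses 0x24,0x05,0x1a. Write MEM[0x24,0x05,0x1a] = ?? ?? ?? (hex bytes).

  after D0: wrote 6B at 0x21 = 82a4186709d3
  after D1: wrote 7B at 0x1d = d3c4f43b54f1ea
  after D2: wrote 7B at 0x14 = d3c4f43b54f1ea
  after D3: wrote 6B at 0x11 = 54f1ea2a97d3
  after D4: wrote 8B at 0x12 = 02209f1c3c49b282
query mem[0x24]=0x67, mem[0x05]=0x1c, mem[0x1a]=0xea

MEM[0x24,0x05,0x1a] = 67 1c ea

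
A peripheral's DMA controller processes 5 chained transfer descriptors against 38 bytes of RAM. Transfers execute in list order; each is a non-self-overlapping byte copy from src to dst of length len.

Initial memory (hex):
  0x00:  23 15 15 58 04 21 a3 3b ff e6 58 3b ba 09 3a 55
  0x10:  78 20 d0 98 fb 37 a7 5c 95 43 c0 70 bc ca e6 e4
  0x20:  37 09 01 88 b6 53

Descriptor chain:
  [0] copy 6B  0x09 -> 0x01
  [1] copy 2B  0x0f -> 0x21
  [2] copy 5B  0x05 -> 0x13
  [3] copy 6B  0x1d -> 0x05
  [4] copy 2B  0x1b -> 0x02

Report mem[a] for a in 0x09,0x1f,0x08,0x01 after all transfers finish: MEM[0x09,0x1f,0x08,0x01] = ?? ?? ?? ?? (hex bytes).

MEM[0x09,0x1f,0x08,0x01] = 55 e4 37 e6

  after D0: wrote 6B at 0x01 = e6583bba093a
  after D1: wrote 2B at 0x21 = 5578
  after D2: wrote 5B at 0x13 = 093a3bffe6
  after D3: wrote 6B at 0x05 = cae6e4375578
  after D4: wrote 2B at 0x02 = 70bc
query mem[0x09]=0x55, mem[0x1f]=0xe4, mem[0x08]=0x37, mem[0x01]=0xe6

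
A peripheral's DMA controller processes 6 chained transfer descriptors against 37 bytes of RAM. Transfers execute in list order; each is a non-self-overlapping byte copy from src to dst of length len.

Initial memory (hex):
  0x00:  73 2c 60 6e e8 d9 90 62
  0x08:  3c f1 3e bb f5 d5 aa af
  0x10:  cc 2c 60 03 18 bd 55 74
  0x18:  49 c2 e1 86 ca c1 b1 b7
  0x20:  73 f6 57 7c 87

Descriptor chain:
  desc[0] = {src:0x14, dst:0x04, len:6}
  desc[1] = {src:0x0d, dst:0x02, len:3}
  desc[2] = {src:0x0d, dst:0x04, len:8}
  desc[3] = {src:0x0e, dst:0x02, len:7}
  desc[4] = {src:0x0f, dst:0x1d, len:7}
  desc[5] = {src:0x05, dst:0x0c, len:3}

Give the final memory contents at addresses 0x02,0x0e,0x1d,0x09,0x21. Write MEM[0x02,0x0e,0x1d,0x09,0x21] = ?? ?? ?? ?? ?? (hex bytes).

D0: mem[0x04..0x09] <- [18 bd 55 74 49 c2]
D1: mem[0x02..0x04] <- [d5 aa af]
D2: mem[0x04..0x0b] <- [d5 aa af cc 2c 60 03 18]
D3: mem[0x02..0x08] <- [aa af cc 2c 60 03 18]
D4: mem[0x1d..0x23] <- [af cc 2c 60 03 18 bd]
D5: mem[0x0c..0x0e] <- [2c 60 03]
query mem[0x02]=0xaa, mem[0x0e]=0x03, mem[0x1d]=0xaf, mem[0x09]=0x60, mem[0x21]=0x03

MEM[0x02,0x0e,0x1d,0x09,0x21] = aa 03 af 60 03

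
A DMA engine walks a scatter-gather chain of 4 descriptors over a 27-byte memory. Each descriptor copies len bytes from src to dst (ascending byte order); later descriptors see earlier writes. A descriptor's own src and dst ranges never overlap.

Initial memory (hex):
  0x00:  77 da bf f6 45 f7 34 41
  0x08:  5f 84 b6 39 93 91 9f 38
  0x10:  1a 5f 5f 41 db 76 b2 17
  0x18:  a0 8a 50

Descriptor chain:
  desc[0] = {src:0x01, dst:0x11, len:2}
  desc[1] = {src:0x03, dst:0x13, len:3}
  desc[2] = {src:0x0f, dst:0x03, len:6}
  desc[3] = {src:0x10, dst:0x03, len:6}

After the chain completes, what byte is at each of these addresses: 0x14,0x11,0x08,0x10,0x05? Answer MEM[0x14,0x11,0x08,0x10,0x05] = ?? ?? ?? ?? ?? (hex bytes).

D0: mem[0x11..0x12] <- [da bf]
D1: mem[0x13..0x15] <- [f6 45 f7]
D2: mem[0x03..0x08] <- [38 1a da bf f6 45]
D3: mem[0x03..0x08] <- [1a da bf f6 45 f7]
query mem[0x14]=0x45, mem[0x11]=0xda, mem[0x08]=0xf7, mem[0x10]=0x1a, mem[0x05]=0xbf

MEM[0x14,0x11,0x08,0x10,0x05] = 45 da f7 1a bf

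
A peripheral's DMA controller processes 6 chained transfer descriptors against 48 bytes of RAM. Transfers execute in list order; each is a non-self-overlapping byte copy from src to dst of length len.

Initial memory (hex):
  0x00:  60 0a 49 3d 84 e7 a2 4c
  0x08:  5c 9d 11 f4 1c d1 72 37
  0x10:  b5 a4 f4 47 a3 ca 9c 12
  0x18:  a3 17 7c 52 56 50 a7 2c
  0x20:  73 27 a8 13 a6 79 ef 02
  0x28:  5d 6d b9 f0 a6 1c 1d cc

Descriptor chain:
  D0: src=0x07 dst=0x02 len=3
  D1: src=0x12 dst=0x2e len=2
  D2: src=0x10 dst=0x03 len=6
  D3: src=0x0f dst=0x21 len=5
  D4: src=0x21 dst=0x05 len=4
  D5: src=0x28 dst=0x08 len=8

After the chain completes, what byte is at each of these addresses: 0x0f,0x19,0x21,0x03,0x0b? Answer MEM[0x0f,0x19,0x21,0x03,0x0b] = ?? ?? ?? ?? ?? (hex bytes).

MEM[0x0f,0x19,0x21,0x03,0x0b] = 47 17 37 b5 f0

D0: mem[0x02..0x04] <- [4c 5c 9d]
D1: mem[0x2e..0x2f] <- [f4 47]
D2: mem[0x03..0x08] <- [b5 a4 f4 47 a3 ca]
D3: mem[0x21..0x25] <- [37 b5 a4 f4 47]
D4: mem[0x05..0x08] <- [37 b5 a4 f4]
D5: mem[0x08..0x0f] <- [5d 6d b9 f0 a6 1c f4 47]
query mem[0x0f]=0x47, mem[0x19]=0x17, mem[0x21]=0x37, mem[0x03]=0xb5, mem[0x0b]=0xf0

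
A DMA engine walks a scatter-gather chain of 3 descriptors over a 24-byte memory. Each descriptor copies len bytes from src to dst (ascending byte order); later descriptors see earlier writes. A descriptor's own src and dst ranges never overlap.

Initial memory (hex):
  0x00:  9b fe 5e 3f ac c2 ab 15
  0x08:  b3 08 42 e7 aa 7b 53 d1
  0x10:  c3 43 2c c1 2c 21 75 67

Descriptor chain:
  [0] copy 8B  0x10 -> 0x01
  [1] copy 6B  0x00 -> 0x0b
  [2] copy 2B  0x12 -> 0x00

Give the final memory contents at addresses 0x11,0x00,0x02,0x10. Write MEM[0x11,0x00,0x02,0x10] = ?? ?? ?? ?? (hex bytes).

MEM[0x11,0x00,0x02,0x10] = 43 2c 43 2c

D0: mem[0x01..0x08] <- [c3 43 2c c1 2c 21 75 67]
D1: mem[0x0b..0x10] <- [9b c3 43 2c c1 2c]
D2: mem[0x00..0x01] <- [2c c1]
query mem[0x11]=0x43, mem[0x00]=0x2c, mem[0x02]=0x43, mem[0x10]=0x2c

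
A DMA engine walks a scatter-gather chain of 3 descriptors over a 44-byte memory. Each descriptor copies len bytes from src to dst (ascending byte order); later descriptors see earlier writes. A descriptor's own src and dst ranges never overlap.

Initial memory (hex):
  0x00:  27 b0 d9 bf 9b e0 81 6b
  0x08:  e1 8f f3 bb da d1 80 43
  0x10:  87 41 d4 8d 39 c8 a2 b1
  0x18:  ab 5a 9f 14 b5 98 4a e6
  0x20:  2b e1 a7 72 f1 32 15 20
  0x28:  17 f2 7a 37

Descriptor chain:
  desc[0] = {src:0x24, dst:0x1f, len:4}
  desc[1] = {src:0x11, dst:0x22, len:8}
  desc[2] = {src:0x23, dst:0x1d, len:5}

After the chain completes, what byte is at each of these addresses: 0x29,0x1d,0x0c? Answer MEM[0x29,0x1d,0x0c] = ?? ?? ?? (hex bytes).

MEM[0x29,0x1d,0x0c] = ab d4 da

D0: mem[0x1f..0x22] <- [f1 32 15 20]
D1: mem[0x22..0x29] <- [41 d4 8d 39 c8 a2 b1 ab]
D2: mem[0x1d..0x21] <- [d4 8d 39 c8 a2]
query mem[0x29]=0xab, mem[0x1d]=0xd4, mem[0x0c]=0xda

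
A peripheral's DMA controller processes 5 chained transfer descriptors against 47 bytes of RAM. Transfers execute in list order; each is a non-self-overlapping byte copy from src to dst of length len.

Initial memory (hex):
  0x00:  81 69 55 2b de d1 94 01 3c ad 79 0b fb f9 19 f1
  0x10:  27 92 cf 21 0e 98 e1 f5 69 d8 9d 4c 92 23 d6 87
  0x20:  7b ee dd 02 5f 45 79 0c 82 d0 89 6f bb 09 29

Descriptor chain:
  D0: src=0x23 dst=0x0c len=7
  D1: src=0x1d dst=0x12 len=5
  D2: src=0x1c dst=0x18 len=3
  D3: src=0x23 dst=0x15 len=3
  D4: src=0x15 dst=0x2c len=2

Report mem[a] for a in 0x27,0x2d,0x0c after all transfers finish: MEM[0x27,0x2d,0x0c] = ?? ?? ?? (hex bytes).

MEM[0x27,0x2d,0x0c] = 0c 5f 02

[0] 0x23->0x0c len=7 : 02 5f 45 79 0c 82 d0
[1] 0x1d->0x12 len=5 : 23 d6 87 7b ee
[2] 0x1c->0x18 len=3 : 92 23 d6
[3] 0x23->0x15 len=3 : 02 5f 45
[4] 0x15->0x2c len=2 : 02 5f
query mem[0x27]=0x0c, mem[0x2d]=0x5f, mem[0x0c]=0x02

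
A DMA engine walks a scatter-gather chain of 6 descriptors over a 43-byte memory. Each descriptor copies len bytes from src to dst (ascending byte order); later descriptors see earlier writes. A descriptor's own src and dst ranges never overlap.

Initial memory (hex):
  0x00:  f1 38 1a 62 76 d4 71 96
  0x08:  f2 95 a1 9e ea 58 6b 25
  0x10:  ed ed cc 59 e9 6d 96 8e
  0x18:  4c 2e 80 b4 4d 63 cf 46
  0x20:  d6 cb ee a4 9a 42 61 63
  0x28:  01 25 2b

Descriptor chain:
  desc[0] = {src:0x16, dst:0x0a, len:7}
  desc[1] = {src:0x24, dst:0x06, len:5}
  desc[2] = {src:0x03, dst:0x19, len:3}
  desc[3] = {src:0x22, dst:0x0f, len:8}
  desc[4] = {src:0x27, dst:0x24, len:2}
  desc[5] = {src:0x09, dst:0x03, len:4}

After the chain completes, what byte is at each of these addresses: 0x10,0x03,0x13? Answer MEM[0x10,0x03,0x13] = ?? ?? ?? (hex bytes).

MEM[0x10,0x03,0x13] = a4 63 61

D0: mem[0x0a..0x10] <- [96 8e 4c 2e 80 b4 4d]
D1: mem[0x06..0x0a] <- [9a 42 61 63 01]
D2: mem[0x19..0x1b] <- [62 76 d4]
D3: mem[0x0f..0x16] <- [ee a4 9a 42 61 63 01 25]
D4: mem[0x24..0x25] <- [63 01]
D5: mem[0x03..0x06] <- [63 01 8e 4c]
query mem[0x10]=0xa4, mem[0x03]=0x63, mem[0x13]=0x61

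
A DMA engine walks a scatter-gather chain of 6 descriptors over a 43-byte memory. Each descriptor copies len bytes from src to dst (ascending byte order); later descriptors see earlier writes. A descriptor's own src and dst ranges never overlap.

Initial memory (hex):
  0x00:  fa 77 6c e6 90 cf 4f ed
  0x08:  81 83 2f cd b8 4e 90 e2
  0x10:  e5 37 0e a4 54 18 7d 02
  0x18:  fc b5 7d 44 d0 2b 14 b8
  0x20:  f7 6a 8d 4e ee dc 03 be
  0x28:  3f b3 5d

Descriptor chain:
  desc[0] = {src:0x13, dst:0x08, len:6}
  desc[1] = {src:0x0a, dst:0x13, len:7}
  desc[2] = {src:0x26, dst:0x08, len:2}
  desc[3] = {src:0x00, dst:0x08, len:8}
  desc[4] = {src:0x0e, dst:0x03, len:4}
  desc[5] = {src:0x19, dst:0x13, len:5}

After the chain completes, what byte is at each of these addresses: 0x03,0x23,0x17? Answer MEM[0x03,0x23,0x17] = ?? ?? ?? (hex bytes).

[0] 0x13->0x08 len=6 : a4 54 18 7d 02 fc
[1] 0x0a->0x13 len=7 : 18 7d 02 fc 90 e2 e5
[2] 0x26->0x08 len=2 : 03 be
[3] 0x00->0x08 len=8 : fa 77 6c e6 90 cf 4f ed
[4] 0x0e->0x03 len=4 : 4f ed e5 37
[5] 0x19->0x13 len=5 : e5 7d 44 d0 2b
query mem[0x03]=0x4f, mem[0x23]=0x4e, mem[0x17]=0x2b

MEM[0x03,0x23,0x17] = 4f 4e 2b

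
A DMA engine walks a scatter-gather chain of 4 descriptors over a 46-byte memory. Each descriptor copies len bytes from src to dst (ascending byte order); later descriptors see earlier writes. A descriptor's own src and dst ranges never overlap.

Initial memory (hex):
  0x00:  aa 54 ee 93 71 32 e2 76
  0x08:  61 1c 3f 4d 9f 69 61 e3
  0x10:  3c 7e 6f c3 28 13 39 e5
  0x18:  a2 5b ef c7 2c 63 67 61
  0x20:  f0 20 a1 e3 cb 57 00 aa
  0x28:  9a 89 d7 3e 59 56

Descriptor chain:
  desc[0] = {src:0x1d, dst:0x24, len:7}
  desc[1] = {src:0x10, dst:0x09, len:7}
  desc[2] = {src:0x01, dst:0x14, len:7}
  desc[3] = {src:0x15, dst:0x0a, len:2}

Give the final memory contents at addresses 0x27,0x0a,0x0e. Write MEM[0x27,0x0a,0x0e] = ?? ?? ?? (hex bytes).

D0: mem[0x24..0x2a] <- [63 67 61 f0 20 a1 e3]
D1: mem[0x09..0x0f] <- [3c 7e 6f c3 28 13 39]
D2: mem[0x14..0x1a] <- [54 ee 93 71 32 e2 76]
D3: mem[0x0a..0x0b] <- [ee 93]
query mem[0x27]=0xf0, mem[0x0a]=0xee, mem[0x0e]=0x13

MEM[0x27,0x0a,0x0e] = f0 ee 13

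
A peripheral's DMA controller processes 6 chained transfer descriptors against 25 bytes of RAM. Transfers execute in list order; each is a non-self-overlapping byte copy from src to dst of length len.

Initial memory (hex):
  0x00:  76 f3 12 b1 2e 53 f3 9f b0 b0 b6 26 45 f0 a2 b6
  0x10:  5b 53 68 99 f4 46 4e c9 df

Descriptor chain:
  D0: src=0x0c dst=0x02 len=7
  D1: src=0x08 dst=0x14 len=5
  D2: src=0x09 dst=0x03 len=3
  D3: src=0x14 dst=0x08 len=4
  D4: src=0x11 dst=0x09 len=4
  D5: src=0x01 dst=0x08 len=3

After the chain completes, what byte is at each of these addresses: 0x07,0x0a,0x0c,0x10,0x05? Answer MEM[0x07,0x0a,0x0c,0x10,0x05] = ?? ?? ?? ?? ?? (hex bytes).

MEM[0x07,0x0a,0x0c,0x10,0x05] = 53 b0 68 5b 26

[0] 0x0c->0x02 len=7 : 45 f0 a2 b6 5b 53 68
[1] 0x08->0x14 len=5 : 68 b0 b6 26 45
[2] 0x09->0x03 len=3 : b0 b6 26
[3] 0x14->0x08 len=4 : 68 b0 b6 26
[4] 0x11->0x09 len=4 : 53 68 99 68
[5] 0x01->0x08 len=3 : f3 45 b0
query mem[0x07]=0x53, mem[0x0a]=0xb0, mem[0x0c]=0x68, mem[0x10]=0x5b, mem[0x05]=0x26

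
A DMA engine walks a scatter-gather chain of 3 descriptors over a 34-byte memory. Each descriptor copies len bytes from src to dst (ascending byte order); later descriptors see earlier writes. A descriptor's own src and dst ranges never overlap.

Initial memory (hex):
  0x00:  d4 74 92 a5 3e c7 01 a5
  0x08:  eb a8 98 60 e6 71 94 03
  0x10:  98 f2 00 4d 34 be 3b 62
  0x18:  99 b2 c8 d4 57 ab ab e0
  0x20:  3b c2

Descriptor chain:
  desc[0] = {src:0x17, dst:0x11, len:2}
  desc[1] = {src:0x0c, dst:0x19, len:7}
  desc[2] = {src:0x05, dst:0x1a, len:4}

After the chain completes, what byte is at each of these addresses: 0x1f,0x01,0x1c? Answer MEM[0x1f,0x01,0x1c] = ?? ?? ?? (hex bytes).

#0 dst[0x11+2] := {0x62,0x99}
#1 dst[0x19+7] := {0xe6,0x71,0x94,0x03,0x98,0x62,0x99}
#2 dst[0x1a+4] := {0xc7,0x01,0xa5,0xeb}
query mem[0x1f]=0x99, mem[0x01]=0x74, mem[0x1c]=0xa5

MEM[0x1f,0x01,0x1c] = 99 74 a5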